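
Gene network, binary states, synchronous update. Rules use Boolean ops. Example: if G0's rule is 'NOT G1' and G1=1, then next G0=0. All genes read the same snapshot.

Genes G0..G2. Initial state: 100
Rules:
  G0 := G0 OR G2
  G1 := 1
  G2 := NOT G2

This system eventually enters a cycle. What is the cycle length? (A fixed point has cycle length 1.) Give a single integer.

Answer: 2

Derivation:
Step 0: 100
Step 1: G0=G0|G2=1|0=1 G1=1(const) G2=NOT G2=NOT 0=1 -> 111
Step 2: G0=G0|G2=1|1=1 G1=1(const) G2=NOT G2=NOT 1=0 -> 110
Step 3: G0=G0|G2=1|0=1 G1=1(const) G2=NOT G2=NOT 0=1 -> 111
State from step 3 equals state from step 1 -> cycle length 2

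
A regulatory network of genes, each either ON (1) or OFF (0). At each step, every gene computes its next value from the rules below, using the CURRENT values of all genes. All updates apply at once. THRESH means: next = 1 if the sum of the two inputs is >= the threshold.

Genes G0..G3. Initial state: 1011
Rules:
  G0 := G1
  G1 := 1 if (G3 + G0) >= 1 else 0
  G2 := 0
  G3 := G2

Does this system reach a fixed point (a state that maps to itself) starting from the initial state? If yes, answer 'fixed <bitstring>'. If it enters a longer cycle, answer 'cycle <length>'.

Answer: fixed 1100

Derivation:
Step 0: 1011
Step 1: G0=G1=0 G1=(1+1>=1)=1 G2=0(const) G3=G2=1 -> 0101
Step 2: G0=G1=1 G1=(1+0>=1)=1 G2=0(const) G3=G2=0 -> 1100
Step 3: G0=G1=1 G1=(0+1>=1)=1 G2=0(const) G3=G2=0 -> 1100
Fixed point reached at step 2: 1100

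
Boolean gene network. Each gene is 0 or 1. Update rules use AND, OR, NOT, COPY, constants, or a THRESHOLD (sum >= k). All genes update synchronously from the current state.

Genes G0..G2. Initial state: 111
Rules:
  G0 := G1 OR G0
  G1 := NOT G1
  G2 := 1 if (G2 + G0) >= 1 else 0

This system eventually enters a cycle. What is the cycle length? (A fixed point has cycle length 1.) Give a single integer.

Step 0: 111
Step 1: G0=G1|G0=1|1=1 G1=NOT G1=NOT 1=0 G2=(1+1>=1)=1 -> 101
Step 2: G0=G1|G0=0|1=1 G1=NOT G1=NOT 0=1 G2=(1+1>=1)=1 -> 111
State from step 2 equals state from step 0 -> cycle length 2

Answer: 2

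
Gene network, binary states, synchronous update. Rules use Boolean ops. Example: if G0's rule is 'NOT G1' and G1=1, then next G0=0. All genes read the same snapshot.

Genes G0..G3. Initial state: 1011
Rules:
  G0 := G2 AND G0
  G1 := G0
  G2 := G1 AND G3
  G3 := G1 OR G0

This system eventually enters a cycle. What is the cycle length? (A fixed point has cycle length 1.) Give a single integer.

Answer: 1

Derivation:
Step 0: 1011
Step 1: G0=G2&G0=1&1=1 G1=G0=1 G2=G1&G3=0&1=0 G3=G1|G0=0|1=1 -> 1101
Step 2: G0=G2&G0=0&1=0 G1=G0=1 G2=G1&G3=1&1=1 G3=G1|G0=1|1=1 -> 0111
Step 3: G0=G2&G0=1&0=0 G1=G0=0 G2=G1&G3=1&1=1 G3=G1|G0=1|0=1 -> 0011
Step 4: G0=G2&G0=1&0=0 G1=G0=0 G2=G1&G3=0&1=0 G3=G1|G0=0|0=0 -> 0000
Step 5: G0=G2&G0=0&0=0 G1=G0=0 G2=G1&G3=0&0=0 G3=G1|G0=0|0=0 -> 0000
State from step 5 equals state from step 4 -> cycle length 1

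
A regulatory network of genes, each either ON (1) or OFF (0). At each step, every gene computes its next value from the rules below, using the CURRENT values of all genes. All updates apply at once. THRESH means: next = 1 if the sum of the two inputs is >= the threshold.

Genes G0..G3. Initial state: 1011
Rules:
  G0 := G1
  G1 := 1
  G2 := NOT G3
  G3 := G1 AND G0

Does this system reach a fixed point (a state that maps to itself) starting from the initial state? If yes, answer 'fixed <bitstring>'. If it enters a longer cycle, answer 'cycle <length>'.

Answer: fixed 1101

Derivation:
Step 0: 1011
Step 1: G0=G1=0 G1=1(const) G2=NOT G3=NOT 1=0 G3=G1&G0=0&1=0 -> 0100
Step 2: G0=G1=1 G1=1(const) G2=NOT G3=NOT 0=1 G3=G1&G0=1&0=0 -> 1110
Step 3: G0=G1=1 G1=1(const) G2=NOT G3=NOT 0=1 G3=G1&G0=1&1=1 -> 1111
Step 4: G0=G1=1 G1=1(const) G2=NOT G3=NOT 1=0 G3=G1&G0=1&1=1 -> 1101
Step 5: G0=G1=1 G1=1(const) G2=NOT G3=NOT 1=0 G3=G1&G0=1&1=1 -> 1101
Fixed point reached at step 4: 1101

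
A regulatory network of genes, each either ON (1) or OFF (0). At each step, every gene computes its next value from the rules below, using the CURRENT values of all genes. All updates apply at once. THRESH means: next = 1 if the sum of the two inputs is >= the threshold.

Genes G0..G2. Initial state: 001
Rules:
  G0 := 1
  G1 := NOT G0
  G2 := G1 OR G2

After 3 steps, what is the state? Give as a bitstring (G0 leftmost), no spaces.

Step 1: G0=1(const) G1=NOT G0=NOT 0=1 G2=G1|G2=0|1=1 -> 111
Step 2: G0=1(const) G1=NOT G0=NOT 1=0 G2=G1|G2=1|1=1 -> 101
Step 3: G0=1(const) G1=NOT G0=NOT 1=0 G2=G1|G2=0|1=1 -> 101

101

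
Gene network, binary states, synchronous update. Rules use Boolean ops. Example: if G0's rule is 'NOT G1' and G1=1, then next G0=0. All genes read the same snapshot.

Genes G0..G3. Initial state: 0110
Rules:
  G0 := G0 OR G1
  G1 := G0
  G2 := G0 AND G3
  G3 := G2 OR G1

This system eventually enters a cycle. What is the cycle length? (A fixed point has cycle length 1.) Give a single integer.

Step 0: 0110
Step 1: G0=G0|G1=0|1=1 G1=G0=0 G2=G0&G3=0&0=0 G3=G2|G1=1|1=1 -> 1001
Step 2: G0=G0|G1=1|0=1 G1=G0=1 G2=G0&G3=1&1=1 G3=G2|G1=0|0=0 -> 1110
Step 3: G0=G0|G1=1|1=1 G1=G0=1 G2=G0&G3=1&0=0 G3=G2|G1=1|1=1 -> 1101
Step 4: G0=G0|G1=1|1=1 G1=G0=1 G2=G0&G3=1&1=1 G3=G2|G1=0|1=1 -> 1111
Step 5: G0=G0|G1=1|1=1 G1=G0=1 G2=G0&G3=1&1=1 G3=G2|G1=1|1=1 -> 1111
State from step 5 equals state from step 4 -> cycle length 1

Answer: 1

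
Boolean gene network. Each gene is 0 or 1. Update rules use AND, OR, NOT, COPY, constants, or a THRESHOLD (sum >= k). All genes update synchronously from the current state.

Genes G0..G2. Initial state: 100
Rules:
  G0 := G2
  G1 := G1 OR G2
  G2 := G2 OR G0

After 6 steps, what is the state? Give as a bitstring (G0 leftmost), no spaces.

Step 1: G0=G2=0 G1=G1|G2=0|0=0 G2=G2|G0=0|1=1 -> 001
Step 2: G0=G2=1 G1=G1|G2=0|1=1 G2=G2|G0=1|0=1 -> 111
Step 3: G0=G2=1 G1=G1|G2=1|1=1 G2=G2|G0=1|1=1 -> 111
Step 4: G0=G2=1 G1=G1|G2=1|1=1 G2=G2|G0=1|1=1 -> 111
Step 5: G0=G2=1 G1=G1|G2=1|1=1 G2=G2|G0=1|1=1 -> 111
Step 6: G0=G2=1 G1=G1|G2=1|1=1 G2=G2|G0=1|1=1 -> 111

111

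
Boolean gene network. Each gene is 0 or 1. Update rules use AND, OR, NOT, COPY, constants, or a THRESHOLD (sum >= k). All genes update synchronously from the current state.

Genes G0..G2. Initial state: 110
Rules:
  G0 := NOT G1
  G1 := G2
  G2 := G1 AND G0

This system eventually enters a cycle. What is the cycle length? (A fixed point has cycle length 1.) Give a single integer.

Answer: 2

Derivation:
Step 0: 110
Step 1: G0=NOT G1=NOT 1=0 G1=G2=0 G2=G1&G0=1&1=1 -> 001
Step 2: G0=NOT G1=NOT 0=1 G1=G2=1 G2=G1&G0=0&0=0 -> 110
State from step 2 equals state from step 0 -> cycle length 2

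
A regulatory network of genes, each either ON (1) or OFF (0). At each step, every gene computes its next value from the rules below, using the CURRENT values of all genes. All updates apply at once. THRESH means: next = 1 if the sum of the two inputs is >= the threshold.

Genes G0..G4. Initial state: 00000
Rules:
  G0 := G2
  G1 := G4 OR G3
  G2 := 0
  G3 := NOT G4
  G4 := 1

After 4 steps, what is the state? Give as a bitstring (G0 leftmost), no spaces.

Step 1: G0=G2=0 G1=G4|G3=0|0=0 G2=0(const) G3=NOT G4=NOT 0=1 G4=1(const) -> 00011
Step 2: G0=G2=0 G1=G4|G3=1|1=1 G2=0(const) G3=NOT G4=NOT 1=0 G4=1(const) -> 01001
Step 3: G0=G2=0 G1=G4|G3=1|0=1 G2=0(const) G3=NOT G4=NOT 1=0 G4=1(const) -> 01001
Step 4: G0=G2=0 G1=G4|G3=1|0=1 G2=0(const) G3=NOT G4=NOT 1=0 G4=1(const) -> 01001

01001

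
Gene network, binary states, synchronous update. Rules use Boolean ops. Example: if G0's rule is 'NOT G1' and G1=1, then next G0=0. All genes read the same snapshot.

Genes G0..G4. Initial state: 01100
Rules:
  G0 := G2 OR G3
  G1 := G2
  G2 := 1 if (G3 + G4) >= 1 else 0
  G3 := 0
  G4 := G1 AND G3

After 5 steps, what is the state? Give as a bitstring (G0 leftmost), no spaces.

Step 1: G0=G2|G3=1|0=1 G1=G2=1 G2=(0+0>=1)=0 G3=0(const) G4=G1&G3=1&0=0 -> 11000
Step 2: G0=G2|G3=0|0=0 G1=G2=0 G2=(0+0>=1)=0 G3=0(const) G4=G1&G3=1&0=0 -> 00000
Step 3: G0=G2|G3=0|0=0 G1=G2=0 G2=(0+0>=1)=0 G3=0(const) G4=G1&G3=0&0=0 -> 00000
Step 4: G0=G2|G3=0|0=0 G1=G2=0 G2=(0+0>=1)=0 G3=0(const) G4=G1&G3=0&0=0 -> 00000
Step 5: G0=G2|G3=0|0=0 G1=G2=0 G2=(0+0>=1)=0 G3=0(const) G4=G1&G3=0&0=0 -> 00000

00000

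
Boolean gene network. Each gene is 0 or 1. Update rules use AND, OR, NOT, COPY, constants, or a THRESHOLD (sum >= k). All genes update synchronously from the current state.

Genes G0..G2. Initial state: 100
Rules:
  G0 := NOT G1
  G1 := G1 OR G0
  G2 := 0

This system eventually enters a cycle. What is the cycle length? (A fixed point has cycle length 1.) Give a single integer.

Answer: 1

Derivation:
Step 0: 100
Step 1: G0=NOT G1=NOT 0=1 G1=G1|G0=0|1=1 G2=0(const) -> 110
Step 2: G0=NOT G1=NOT 1=0 G1=G1|G0=1|1=1 G2=0(const) -> 010
Step 3: G0=NOT G1=NOT 1=0 G1=G1|G0=1|0=1 G2=0(const) -> 010
State from step 3 equals state from step 2 -> cycle length 1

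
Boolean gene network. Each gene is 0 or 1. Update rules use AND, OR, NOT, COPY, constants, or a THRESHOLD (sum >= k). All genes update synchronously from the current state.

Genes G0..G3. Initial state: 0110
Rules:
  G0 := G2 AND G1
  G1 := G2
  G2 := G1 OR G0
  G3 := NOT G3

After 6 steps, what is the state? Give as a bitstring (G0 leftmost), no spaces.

Step 1: G0=G2&G1=1&1=1 G1=G2=1 G2=G1|G0=1|0=1 G3=NOT G3=NOT 0=1 -> 1111
Step 2: G0=G2&G1=1&1=1 G1=G2=1 G2=G1|G0=1|1=1 G3=NOT G3=NOT 1=0 -> 1110
Step 3: G0=G2&G1=1&1=1 G1=G2=1 G2=G1|G0=1|1=1 G3=NOT G3=NOT 0=1 -> 1111
Step 4: G0=G2&G1=1&1=1 G1=G2=1 G2=G1|G0=1|1=1 G3=NOT G3=NOT 1=0 -> 1110
Step 5: G0=G2&G1=1&1=1 G1=G2=1 G2=G1|G0=1|1=1 G3=NOT G3=NOT 0=1 -> 1111
Step 6: G0=G2&G1=1&1=1 G1=G2=1 G2=G1|G0=1|1=1 G3=NOT G3=NOT 1=0 -> 1110

1110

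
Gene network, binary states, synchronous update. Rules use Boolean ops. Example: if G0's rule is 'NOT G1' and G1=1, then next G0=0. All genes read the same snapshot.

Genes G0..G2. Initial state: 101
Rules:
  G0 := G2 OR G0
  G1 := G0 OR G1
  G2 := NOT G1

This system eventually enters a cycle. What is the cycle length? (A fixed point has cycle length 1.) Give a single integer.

Step 0: 101
Step 1: G0=G2|G0=1|1=1 G1=G0|G1=1|0=1 G2=NOT G1=NOT 0=1 -> 111
Step 2: G0=G2|G0=1|1=1 G1=G0|G1=1|1=1 G2=NOT G1=NOT 1=0 -> 110
Step 3: G0=G2|G0=0|1=1 G1=G0|G1=1|1=1 G2=NOT G1=NOT 1=0 -> 110
State from step 3 equals state from step 2 -> cycle length 1

Answer: 1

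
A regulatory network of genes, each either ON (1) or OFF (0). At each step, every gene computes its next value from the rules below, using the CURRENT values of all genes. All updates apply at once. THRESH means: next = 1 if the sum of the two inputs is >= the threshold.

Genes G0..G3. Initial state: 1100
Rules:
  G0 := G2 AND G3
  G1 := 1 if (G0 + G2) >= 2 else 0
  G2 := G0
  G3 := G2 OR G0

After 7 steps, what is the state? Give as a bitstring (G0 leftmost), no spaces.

Step 1: G0=G2&G3=0&0=0 G1=(1+0>=2)=0 G2=G0=1 G3=G2|G0=0|1=1 -> 0011
Step 2: G0=G2&G3=1&1=1 G1=(0+1>=2)=0 G2=G0=0 G3=G2|G0=1|0=1 -> 1001
Step 3: G0=G2&G3=0&1=0 G1=(1+0>=2)=0 G2=G0=1 G3=G2|G0=0|1=1 -> 0011
Step 4: G0=G2&G3=1&1=1 G1=(0+1>=2)=0 G2=G0=0 G3=G2|G0=1|0=1 -> 1001
Step 5: G0=G2&G3=0&1=0 G1=(1+0>=2)=0 G2=G0=1 G3=G2|G0=0|1=1 -> 0011
Step 6: G0=G2&G3=1&1=1 G1=(0+1>=2)=0 G2=G0=0 G3=G2|G0=1|0=1 -> 1001
Step 7: G0=G2&G3=0&1=0 G1=(1+0>=2)=0 G2=G0=1 G3=G2|G0=0|1=1 -> 0011

0011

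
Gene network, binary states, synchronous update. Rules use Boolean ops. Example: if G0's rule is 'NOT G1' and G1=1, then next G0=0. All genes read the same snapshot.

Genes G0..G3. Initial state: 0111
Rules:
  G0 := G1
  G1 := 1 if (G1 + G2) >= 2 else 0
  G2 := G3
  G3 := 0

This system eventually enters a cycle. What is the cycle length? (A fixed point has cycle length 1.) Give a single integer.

Step 0: 0111
Step 1: G0=G1=1 G1=(1+1>=2)=1 G2=G3=1 G3=0(const) -> 1110
Step 2: G0=G1=1 G1=(1+1>=2)=1 G2=G3=0 G3=0(const) -> 1100
Step 3: G0=G1=1 G1=(1+0>=2)=0 G2=G3=0 G3=0(const) -> 1000
Step 4: G0=G1=0 G1=(0+0>=2)=0 G2=G3=0 G3=0(const) -> 0000
Step 5: G0=G1=0 G1=(0+0>=2)=0 G2=G3=0 G3=0(const) -> 0000
State from step 5 equals state from step 4 -> cycle length 1

Answer: 1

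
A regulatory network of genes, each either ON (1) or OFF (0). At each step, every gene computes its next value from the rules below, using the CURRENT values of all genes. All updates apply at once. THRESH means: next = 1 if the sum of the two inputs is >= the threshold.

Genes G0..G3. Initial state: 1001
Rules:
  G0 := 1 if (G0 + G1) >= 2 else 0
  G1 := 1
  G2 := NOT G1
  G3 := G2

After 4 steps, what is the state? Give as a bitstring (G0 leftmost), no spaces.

Step 1: G0=(1+0>=2)=0 G1=1(const) G2=NOT G1=NOT 0=1 G3=G2=0 -> 0110
Step 2: G0=(0+1>=2)=0 G1=1(const) G2=NOT G1=NOT 1=0 G3=G2=1 -> 0101
Step 3: G0=(0+1>=2)=0 G1=1(const) G2=NOT G1=NOT 1=0 G3=G2=0 -> 0100
Step 4: G0=(0+1>=2)=0 G1=1(const) G2=NOT G1=NOT 1=0 G3=G2=0 -> 0100

0100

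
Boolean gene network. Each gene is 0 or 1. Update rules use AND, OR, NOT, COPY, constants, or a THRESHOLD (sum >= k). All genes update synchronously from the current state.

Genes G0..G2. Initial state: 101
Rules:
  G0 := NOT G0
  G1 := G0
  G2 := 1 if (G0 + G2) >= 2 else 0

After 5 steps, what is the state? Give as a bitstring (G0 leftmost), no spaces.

Step 1: G0=NOT G0=NOT 1=0 G1=G0=1 G2=(1+1>=2)=1 -> 011
Step 2: G0=NOT G0=NOT 0=1 G1=G0=0 G2=(0+1>=2)=0 -> 100
Step 3: G0=NOT G0=NOT 1=0 G1=G0=1 G2=(1+0>=2)=0 -> 010
Step 4: G0=NOT G0=NOT 0=1 G1=G0=0 G2=(0+0>=2)=0 -> 100
Step 5: G0=NOT G0=NOT 1=0 G1=G0=1 G2=(1+0>=2)=0 -> 010

010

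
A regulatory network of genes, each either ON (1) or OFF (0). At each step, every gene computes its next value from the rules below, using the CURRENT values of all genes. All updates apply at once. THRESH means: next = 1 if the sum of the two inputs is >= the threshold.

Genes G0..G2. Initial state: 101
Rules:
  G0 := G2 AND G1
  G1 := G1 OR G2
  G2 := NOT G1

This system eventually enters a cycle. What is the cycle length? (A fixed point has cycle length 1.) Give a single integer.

Step 0: 101
Step 1: G0=G2&G1=1&0=0 G1=G1|G2=0|1=1 G2=NOT G1=NOT 0=1 -> 011
Step 2: G0=G2&G1=1&1=1 G1=G1|G2=1|1=1 G2=NOT G1=NOT 1=0 -> 110
Step 3: G0=G2&G1=0&1=0 G1=G1|G2=1|0=1 G2=NOT G1=NOT 1=0 -> 010
Step 4: G0=G2&G1=0&1=0 G1=G1|G2=1|0=1 G2=NOT G1=NOT 1=0 -> 010
State from step 4 equals state from step 3 -> cycle length 1

Answer: 1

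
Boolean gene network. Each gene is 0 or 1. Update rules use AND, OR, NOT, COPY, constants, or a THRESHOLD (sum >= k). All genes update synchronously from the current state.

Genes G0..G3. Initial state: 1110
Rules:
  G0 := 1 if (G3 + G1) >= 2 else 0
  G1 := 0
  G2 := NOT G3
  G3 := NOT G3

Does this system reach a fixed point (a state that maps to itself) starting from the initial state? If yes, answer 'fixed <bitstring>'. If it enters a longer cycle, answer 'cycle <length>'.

Step 0: 1110
Step 1: G0=(0+1>=2)=0 G1=0(const) G2=NOT G3=NOT 0=1 G3=NOT G3=NOT 0=1 -> 0011
Step 2: G0=(1+0>=2)=0 G1=0(const) G2=NOT G3=NOT 1=0 G3=NOT G3=NOT 1=0 -> 0000
Step 3: G0=(0+0>=2)=0 G1=0(const) G2=NOT G3=NOT 0=1 G3=NOT G3=NOT 0=1 -> 0011
Cycle of length 2 starting at step 1 -> no fixed point

Answer: cycle 2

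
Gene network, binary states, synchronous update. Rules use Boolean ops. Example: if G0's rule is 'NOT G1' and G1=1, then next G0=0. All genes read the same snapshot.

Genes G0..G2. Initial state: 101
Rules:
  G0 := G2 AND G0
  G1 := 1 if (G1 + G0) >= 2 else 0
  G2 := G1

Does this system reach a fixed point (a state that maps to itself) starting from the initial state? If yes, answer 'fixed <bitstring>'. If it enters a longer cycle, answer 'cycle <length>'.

Answer: fixed 000

Derivation:
Step 0: 101
Step 1: G0=G2&G0=1&1=1 G1=(0+1>=2)=0 G2=G1=0 -> 100
Step 2: G0=G2&G0=0&1=0 G1=(0+1>=2)=0 G2=G1=0 -> 000
Step 3: G0=G2&G0=0&0=0 G1=(0+0>=2)=0 G2=G1=0 -> 000
Fixed point reached at step 2: 000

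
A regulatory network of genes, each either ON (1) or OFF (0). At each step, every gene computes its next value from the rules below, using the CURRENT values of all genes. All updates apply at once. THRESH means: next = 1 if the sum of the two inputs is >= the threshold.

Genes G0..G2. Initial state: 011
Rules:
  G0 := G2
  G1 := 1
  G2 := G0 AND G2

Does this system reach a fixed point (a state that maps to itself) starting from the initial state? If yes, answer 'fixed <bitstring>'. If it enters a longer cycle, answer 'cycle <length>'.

Step 0: 011
Step 1: G0=G2=1 G1=1(const) G2=G0&G2=0&1=0 -> 110
Step 2: G0=G2=0 G1=1(const) G2=G0&G2=1&0=0 -> 010
Step 3: G0=G2=0 G1=1(const) G2=G0&G2=0&0=0 -> 010
Fixed point reached at step 2: 010

Answer: fixed 010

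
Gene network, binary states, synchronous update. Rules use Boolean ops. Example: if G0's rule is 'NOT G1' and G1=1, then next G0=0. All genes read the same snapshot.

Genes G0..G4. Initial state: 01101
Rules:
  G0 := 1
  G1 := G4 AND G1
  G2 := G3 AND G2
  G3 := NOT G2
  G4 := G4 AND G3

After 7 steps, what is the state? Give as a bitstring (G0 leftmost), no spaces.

Step 1: G0=1(const) G1=G4&G1=1&1=1 G2=G3&G2=0&1=0 G3=NOT G2=NOT 1=0 G4=G4&G3=1&0=0 -> 11000
Step 2: G0=1(const) G1=G4&G1=0&1=0 G2=G3&G2=0&0=0 G3=NOT G2=NOT 0=1 G4=G4&G3=0&0=0 -> 10010
Step 3: G0=1(const) G1=G4&G1=0&0=0 G2=G3&G2=1&0=0 G3=NOT G2=NOT 0=1 G4=G4&G3=0&1=0 -> 10010
Step 4: G0=1(const) G1=G4&G1=0&0=0 G2=G3&G2=1&0=0 G3=NOT G2=NOT 0=1 G4=G4&G3=0&1=0 -> 10010
Step 5: G0=1(const) G1=G4&G1=0&0=0 G2=G3&G2=1&0=0 G3=NOT G2=NOT 0=1 G4=G4&G3=0&1=0 -> 10010
Step 6: G0=1(const) G1=G4&G1=0&0=0 G2=G3&G2=1&0=0 G3=NOT G2=NOT 0=1 G4=G4&G3=0&1=0 -> 10010
Step 7: G0=1(const) G1=G4&G1=0&0=0 G2=G3&G2=1&0=0 G3=NOT G2=NOT 0=1 G4=G4&G3=0&1=0 -> 10010

10010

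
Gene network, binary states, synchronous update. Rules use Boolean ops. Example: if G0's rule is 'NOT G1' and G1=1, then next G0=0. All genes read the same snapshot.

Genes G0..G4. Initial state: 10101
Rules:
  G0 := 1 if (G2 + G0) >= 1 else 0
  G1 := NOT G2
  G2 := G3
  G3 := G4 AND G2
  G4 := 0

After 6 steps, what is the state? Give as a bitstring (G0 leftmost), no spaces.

Step 1: G0=(1+1>=1)=1 G1=NOT G2=NOT 1=0 G2=G3=0 G3=G4&G2=1&1=1 G4=0(const) -> 10010
Step 2: G0=(0+1>=1)=1 G1=NOT G2=NOT 0=1 G2=G3=1 G3=G4&G2=0&0=0 G4=0(const) -> 11100
Step 3: G0=(1+1>=1)=1 G1=NOT G2=NOT 1=0 G2=G3=0 G3=G4&G2=0&1=0 G4=0(const) -> 10000
Step 4: G0=(0+1>=1)=1 G1=NOT G2=NOT 0=1 G2=G3=0 G3=G4&G2=0&0=0 G4=0(const) -> 11000
Step 5: G0=(0+1>=1)=1 G1=NOT G2=NOT 0=1 G2=G3=0 G3=G4&G2=0&0=0 G4=0(const) -> 11000
Step 6: G0=(0+1>=1)=1 G1=NOT G2=NOT 0=1 G2=G3=0 G3=G4&G2=0&0=0 G4=0(const) -> 11000

11000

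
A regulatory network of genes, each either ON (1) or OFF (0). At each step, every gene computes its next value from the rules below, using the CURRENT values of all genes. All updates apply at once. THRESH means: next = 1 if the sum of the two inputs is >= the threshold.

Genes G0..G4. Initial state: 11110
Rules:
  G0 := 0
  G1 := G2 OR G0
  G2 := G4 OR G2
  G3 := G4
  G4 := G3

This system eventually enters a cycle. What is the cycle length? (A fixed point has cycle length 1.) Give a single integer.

Answer: 2

Derivation:
Step 0: 11110
Step 1: G0=0(const) G1=G2|G0=1|1=1 G2=G4|G2=0|1=1 G3=G4=0 G4=G3=1 -> 01101
Step 2: G0=0(const) G1=G2|G0=1|0=1 G2=G4|G2=1|1=1 G3=G4=1 G4=G3=0 -> 01110
Step 3: G0=0(const) G1=G2|G0=1|0=1 G2=G4|G2=0|1=1 G3=G4=0 G4=G3=1 -> 01101
State from step 3 equals state from step 1 -> cycle length 2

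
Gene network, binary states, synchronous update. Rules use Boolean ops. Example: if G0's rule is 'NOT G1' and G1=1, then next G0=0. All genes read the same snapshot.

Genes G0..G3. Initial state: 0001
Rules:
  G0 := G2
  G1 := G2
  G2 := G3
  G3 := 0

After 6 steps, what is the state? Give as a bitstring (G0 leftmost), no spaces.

Step 1: G0=G2=0 G1=G2=0 G2=G3=1 G3=0(const) -> 0010
Step 2: G0=G2=1 G1=G2=1 G2=G3=0 G3=0(const) -> 1100
Step 3: G0=G2=0 G1=G2=0 G2=G3=0 G3=0(const) -> 0000
Step 4: G0=G2=0 G1=G2=0 G2=G3=0 G3=0(const) -> 0000
Step 5: G0=G2=0 G1=G2=0 G2=G3=0 G3=0(const) -> 0000
Step 6: G0=G2=0 G1=G2=0 G2=G3=0 G3=0(const) -> 0000

0000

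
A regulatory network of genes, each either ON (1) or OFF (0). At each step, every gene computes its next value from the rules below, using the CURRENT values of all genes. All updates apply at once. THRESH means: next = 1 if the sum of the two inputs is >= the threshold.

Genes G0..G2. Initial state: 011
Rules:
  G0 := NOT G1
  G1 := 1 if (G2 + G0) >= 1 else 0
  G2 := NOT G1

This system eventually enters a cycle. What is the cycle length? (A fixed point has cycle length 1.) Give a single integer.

Answer: 4

Derivation:
Step 0: 011
Step 1: G0=NOT G1=NOT 1=0 G1=(1+0>=1)=1 G2=NOT G1=NOT 1=0 -> 010
Step 2: G0=NOT G1=NOT 1=0 G1=(0+0>=1)=0 G2=NOT G1=NOT 1=0 -> 000
Step 3: G0=NOT G1=NOT 0=1 G1=(0+0>=1)=0 G2=NOT G1=NOT 0=1 -> 101
Step 4: G0=NOT G1=NOT 0=1 G1=(1+1>=1)=1 G2=NOT G1=NOT 0=1 -> 111
Step 5: G0=NOT G1=NOT 1=0 G1=(1+1>=1)=1 G2=NOT G1=NOT 1=0 -> 010
State from step 5 equals state from step 1 -> cycle length 4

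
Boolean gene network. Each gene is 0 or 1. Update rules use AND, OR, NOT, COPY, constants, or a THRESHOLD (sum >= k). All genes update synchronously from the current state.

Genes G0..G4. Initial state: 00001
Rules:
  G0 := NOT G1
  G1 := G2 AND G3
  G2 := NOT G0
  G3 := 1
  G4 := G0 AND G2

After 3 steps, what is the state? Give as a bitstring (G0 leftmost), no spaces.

Step 1: G0=NOT G1=NOT 0=1 G1=G2&G3=0&0=0 G2=NOT G0=NOT 0=1 G3=1(const) G4=G0&G2=0&0=0 -> 10110
Step 2: G0=NOT G1=NOT 0=1 G1=G2&G3=1&1=1 G2=NOT G0=NOT 1=0 G3=1(const) G4=G0&G2=1&1=1 -> 11011
Step 3: G0=NOT G1=NOT 1=0 G1=G2&G3=0&1=0 G2=NOT G0=NOT 1=0 G3=1(const) G4=G0&G2=1&0=0 -> 00010

00010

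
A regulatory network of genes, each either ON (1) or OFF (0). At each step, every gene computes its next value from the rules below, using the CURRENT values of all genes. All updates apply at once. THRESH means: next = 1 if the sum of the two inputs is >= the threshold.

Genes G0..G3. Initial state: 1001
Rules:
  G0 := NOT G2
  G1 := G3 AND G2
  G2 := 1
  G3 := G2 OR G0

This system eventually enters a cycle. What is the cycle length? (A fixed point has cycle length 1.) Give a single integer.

Answer: 1

Derivation:
Step 0: 1001
Step 1: G0=NOT G2=NOT 0=1 G1=G3&G2=1&0=0 G2=1(const) G3=G2|G0=0|1=1 -> 1011
Step 2: G0=NOT G2=NOT 1=0 G1=G3&G2=1&1=1 G2=1(const) G3=G2|G0=1|1=1 -> 0111
Step 3: G0=NOT G2=NOT 1=0 G1=G3&G2=1&1=1 G2=1(const) G3=G2|G0=1|0=1 -> 0111
State from step 3 equals state from step 2 -> cycle length 1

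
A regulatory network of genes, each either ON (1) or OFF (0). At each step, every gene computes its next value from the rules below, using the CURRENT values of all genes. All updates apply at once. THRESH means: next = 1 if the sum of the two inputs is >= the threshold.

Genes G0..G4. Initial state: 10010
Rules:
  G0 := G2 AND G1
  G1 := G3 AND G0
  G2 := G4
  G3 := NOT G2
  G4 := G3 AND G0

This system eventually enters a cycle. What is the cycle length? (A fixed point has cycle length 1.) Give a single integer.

Answer: 1

Derivation:
Step 0: 10010
Step 1: G0=G2&G1=0&0=0 G1=G3&G0=1&1=1 G2=G4=0 G3=NOT G2=NOT 0=1 G4=G3&G0=1&1=1 -> 01011
Step 2: G0=G2&G1=0&1=0 G1=G3&G0=1&0=0 G2=G4=1 G3=NOT G2=NOT 0=1 G4=G3&G0=1&0=0 -> 00110
Step 3: G0=G2&G1=1&0=0 G1=G3&G0=1&0=0 G2=G4=0 G3=NOT G2=NOT 1=0 G4=G3&G0=1&0=0 -> 00000
Step 4: G0=G2&G1=0&0=0 G1=G3&G0=0&0=0 G2=G4=0 G3=NOT G2=NOT 0=1 G4=G3&G0=0&0=0 -> 00010
Step 5: G0=G2&G1=0&0=0 G1=G3&G0=1&0=0 G2=G4=0 G3=NOT G2=NOT 0=1 G4=G3&G0=1&0=0 -> 00010
State from step 5 equals state from step 4 -> cycle length 1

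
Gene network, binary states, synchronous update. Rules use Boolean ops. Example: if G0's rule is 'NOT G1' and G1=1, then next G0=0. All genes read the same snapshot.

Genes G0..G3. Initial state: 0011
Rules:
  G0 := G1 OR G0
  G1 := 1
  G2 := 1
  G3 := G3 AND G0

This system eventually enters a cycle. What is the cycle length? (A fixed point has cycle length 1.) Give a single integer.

Answer: 1

Derivation:
Step 0: 0011
Step 1: G0=G1|G0=0|0=0 G1=1(const) G2=1(const) G3=G3&G0=1&0=0 -> 0110
Step 2: G0=G1|G0=1|0=1 G1=1(const) G2=1(const) G3=G3&G0=0&0=0 -> 1110
Step 3: G0=G1|G0=1|1=1 G1=1(const) G2=1(const) G3=G3&G0=0&1=0 -> 1110
State from step 3 equals state from step 2 -> cycle length 1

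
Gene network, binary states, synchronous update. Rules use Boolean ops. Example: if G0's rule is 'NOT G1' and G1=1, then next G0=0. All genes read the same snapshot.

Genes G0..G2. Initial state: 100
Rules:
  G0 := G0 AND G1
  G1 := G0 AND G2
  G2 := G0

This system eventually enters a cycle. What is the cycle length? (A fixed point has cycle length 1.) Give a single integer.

Answer: 1

Derivation:
Step 0: 100
Step 1: G0=G0&G1=1&0=0 G1=G0&G2=1&0=0 G2=G0=1 -> 001
Step 2: G0=G0&G1=0&0=0 G1=G0&G2=0&1=0 G2=G0=0 -> 000
Step 3: G0=G0&G1=0&0=0 G1=G0&G2=0&0=0 G2=G0=0 -> 000
State from step 3 equals state from step 2 -> cycle length 1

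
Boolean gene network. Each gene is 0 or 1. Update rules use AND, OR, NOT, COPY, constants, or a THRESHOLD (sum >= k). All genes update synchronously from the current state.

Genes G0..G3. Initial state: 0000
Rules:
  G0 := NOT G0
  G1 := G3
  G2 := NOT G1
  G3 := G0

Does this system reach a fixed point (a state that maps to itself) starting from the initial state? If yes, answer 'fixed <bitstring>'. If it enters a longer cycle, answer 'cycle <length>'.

Answer: cycle 2

Derivation:
Step 0: 0000
Step 1: G0=NOT G0=NOT 0=1 G1=G3=0 G2=NOT G1=NOT 0=1 G3=G0=0 -> 1010
Step 2: G0=NOT G0=NOT 1=0 G1=G3=0 G2=NOT G1=NOT 0=1 G3=G0=1 -> 0011
Step 3: G0=NOT G0=NOT 0=1 G1=G3=1 G2=NOT G1=NOT 0=1 G3=G0=0 -> 1110
Step 4: G0=NOT G0=NOT 1=0 G1=G3=0 G2=NOT G1=NOT 1=0 G3=G0=1 -> 0001
Step 5: G0=NOT G0=NOT 0=1 G1=G3=1 G2=NOT G1=NOT 0=1 G3=G0=0 -> 1110
Cycle of length 2 starting at step 3 -> no fixed point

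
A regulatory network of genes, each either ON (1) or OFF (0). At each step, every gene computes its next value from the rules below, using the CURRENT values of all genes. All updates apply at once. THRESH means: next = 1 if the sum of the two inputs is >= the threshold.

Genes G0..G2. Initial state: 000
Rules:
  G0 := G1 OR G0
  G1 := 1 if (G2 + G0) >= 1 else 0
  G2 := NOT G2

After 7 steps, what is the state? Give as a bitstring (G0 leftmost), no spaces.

Step 1: G0=G1|G0=0|0=0 G1=(0+0>=1)=0 G2=NOT G2=NOT 0=1 -> 001
Step 2: G0=G1|G0=0|0=0 G1=(1+0>=1)=1 G2=NOT G2=NOT 1=0 -> 010
Step 3: G0=G1|G0=1|0=1 G1=(0+0>=1)=0 G2=NOT G2=NOT 0=1 -> 101
Step 4: G0=G1|G0=0|1=1 G1=(1+1>=1)=1 G2=NOT G2=NOT 1=0 -> 110
Step 5: G0=G1|G0=1|1=1 G1=(0+1>=1)=1 G2=NOT G2=NOT 0=1 -> 111
Step 6: G0=G1|G0=1|1=1 G1=(1+1>=1)=1 G2=NOT G2=NOT 1=0 -> 110
Step 7: G0=G1|G0=1|1=1 G1=(0+1>=1)=1 G2=NOT G2=NOT 0=1 -> 111

111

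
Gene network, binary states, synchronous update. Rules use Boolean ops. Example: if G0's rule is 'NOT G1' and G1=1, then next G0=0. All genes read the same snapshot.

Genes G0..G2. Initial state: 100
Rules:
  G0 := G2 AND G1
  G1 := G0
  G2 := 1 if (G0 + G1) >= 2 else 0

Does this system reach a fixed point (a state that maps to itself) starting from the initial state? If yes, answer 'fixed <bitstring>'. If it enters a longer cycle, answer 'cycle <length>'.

Step 0: 100
Step 1: G0=G2&G1=0&0=0 G1=G0=1 G2=(1+0>=2)=0 -> 010
Step 2: G0=G2&G1=0&1=0 G1=G0=0 G2=(0+1>=2)=0 -> 000
Step 3: G0=G2&G1=0&0=0 G1=G0=0 G2=(0+0>=2)=0 -> 000
Fixed point reached at step 2: 000

Answer: fixed 000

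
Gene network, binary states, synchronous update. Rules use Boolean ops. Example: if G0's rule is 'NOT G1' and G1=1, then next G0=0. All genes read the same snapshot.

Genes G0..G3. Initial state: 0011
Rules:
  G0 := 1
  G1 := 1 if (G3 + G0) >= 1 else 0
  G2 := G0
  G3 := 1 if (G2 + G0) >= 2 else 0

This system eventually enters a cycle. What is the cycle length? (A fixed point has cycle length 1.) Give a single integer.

Step 0: 0011
Step 1: G0=1(const) G1=(1+0>=1)=1 G2=G0=0 G3=(1+0>=2)=0 -> 1100
Step 2: G0=1(const) G1=(0+1>=1)=1 G2=G0=1 G3=(0+1>=2)=0 -> 1110
Step 3: G0=1(const) G1=(0+1>=1)=1 G2=G0=1 G3=(1+1>=2)=1 -> 1111
Step 4: G0=1(const) G1=(1+1>=1)=1 G2=G0=1 G3=(1+1>=2)=1 -> 1111
State from step 4 equals state from step 3 -> cycle length 1

Answer: 1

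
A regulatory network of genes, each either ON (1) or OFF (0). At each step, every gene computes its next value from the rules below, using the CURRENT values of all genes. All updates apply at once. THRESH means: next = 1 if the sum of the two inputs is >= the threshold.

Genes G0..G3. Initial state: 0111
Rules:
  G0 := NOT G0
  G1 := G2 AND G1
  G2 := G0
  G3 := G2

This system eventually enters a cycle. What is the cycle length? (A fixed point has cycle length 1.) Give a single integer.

Step 0: 0111
Step 1: G0=NOT G0=NOT 0=1 G1=G2&G1=1&1=1 G2=G0=0 G3=G2=1 -> 1101
Step 2: G0=NOT G0=NOT 1=0 G1=G2&G1=0&1=0 G2=G0=1 G3=G2=0 -> 0010
Step 3: G0=NOT G0=NOT 0=1 G1=G2&G1=1&0=0 G2=G0=0 G3=G2=1 -> 1001
Step 4: G0=NOT G0=NOT 1=0 G1=G2&G1=0&0=0 G2=G0=1 G3=G2=0 -> 0010
State from step 4 equals state from step 2 -> cycle length 2

Answer: 2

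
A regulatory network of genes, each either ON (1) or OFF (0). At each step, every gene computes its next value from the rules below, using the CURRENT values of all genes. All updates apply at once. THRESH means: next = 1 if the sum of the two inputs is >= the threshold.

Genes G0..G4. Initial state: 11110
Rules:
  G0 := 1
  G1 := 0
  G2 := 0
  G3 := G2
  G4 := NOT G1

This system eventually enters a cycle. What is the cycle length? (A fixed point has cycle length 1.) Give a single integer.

Step 0: 11110
Step 1: G0=1(const) G1=0(const) G2=0(const) G3=G2=1 G4=NOT G1=NOT 1=0 -> 10010
Step 2: G0=1(const) G1=0(const) G2=0(const) G3=G2=0 G4=NOT G1=NOT 0=1 -> 10001
Step 3: G0=1(const) G1=0(const) G2=0(const) G3=G2=0 G4=NOT G1=NOT 0=1 -> 10001
State from step 3 equals state from step 2 -> cycle length 1

Answer: 1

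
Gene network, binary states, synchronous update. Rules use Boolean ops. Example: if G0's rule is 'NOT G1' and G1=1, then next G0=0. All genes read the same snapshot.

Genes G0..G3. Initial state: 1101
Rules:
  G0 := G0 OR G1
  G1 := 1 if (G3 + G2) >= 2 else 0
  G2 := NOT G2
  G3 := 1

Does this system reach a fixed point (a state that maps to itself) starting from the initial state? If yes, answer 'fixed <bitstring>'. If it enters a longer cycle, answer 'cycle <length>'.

Answer: cycle 2

Derivation:
Step 0: 1101
Step 1: G0=G0|G1=1|1=1 G1=(1+0>=2)=0 G2=NOT G2=NOT 0=1 G3=1(const) -> 1011
Step 2: G0=G0|G1=1|0=1 G1=(1+1>=2)=1 G2=NOT G2=NOT 1=0 G3=1(const) -> 1101
Cycle of length 2 starting at step 0 -> no fixed point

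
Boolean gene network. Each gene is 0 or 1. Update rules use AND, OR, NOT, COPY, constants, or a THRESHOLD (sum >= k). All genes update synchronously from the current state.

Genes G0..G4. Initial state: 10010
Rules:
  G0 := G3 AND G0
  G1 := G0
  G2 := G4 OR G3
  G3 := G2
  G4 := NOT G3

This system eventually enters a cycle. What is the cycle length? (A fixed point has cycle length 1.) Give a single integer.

Step 0: 10010
Step 1: G0=G3&G0=1&1=1 G1=G0=1 G2=G4|G3=0|1=1 G3=G2=0 G4=NOT G3=NOT 1=0 -> 11100
Step 2: G0=G3&G0=0&1=0 G1=G0=1 G2=G4|G3=0|0=0 G3=G2=1 G4=NOT G3=NOT 0=1 -> 01011
Step 3: G0=G3&G0=1&0=0 G1=G0=0 G2=G4|G3=1|1=1 G3=G2=0 G4=NOT G3=NOT 1=0 -> 00100
Step 4: G0=G3&G0=0&0=0 G1=G0=0 G2=G4|G3=0|0=0 G3=G2=1 G4=NOT G3=NOT 0=1 -> 00011
Step 5: G0=G3&G0=1&0=0 G1=G0=0 G2=G4|G3=1|1=1 G3=G2=0 G4=NOT G3=NOT 1=0 -> 00100
State from step 5 equals state from step 3 -> cycle length 2

Answer: 2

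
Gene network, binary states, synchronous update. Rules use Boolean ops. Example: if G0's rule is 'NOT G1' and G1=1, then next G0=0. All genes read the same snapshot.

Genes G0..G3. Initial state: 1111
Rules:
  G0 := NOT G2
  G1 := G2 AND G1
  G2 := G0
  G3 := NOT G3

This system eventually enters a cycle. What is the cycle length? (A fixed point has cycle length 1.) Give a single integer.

Answer: 4

Derivation:
Step 0: 1111
Step 1: G0=NOT G2=NOT 1=0 G1=G2&G1=1&1=1 G2=G0=1 G3=NOT G3=NOT 1=0 -> 0110
Step 2: G0=NOT G2=NOT 1=0 G1=G2&G1=1&1=1 G2=G0=0 G3=NOT G3=NOT 0=1 -> 0101
Step 3: G0=NOT G2=NOT 0=1 G1=G2&G1=0&1=0 G2=G0=0 G3=NOT G3=NOT 1=0 -> 1000
Step 4: G0=NOT G2=NOT 0=1 G1=G2&G1=0&0=0 G2=G0=1 G3=NOT G3=NOT 0=1 -> 1011
Step 5: G0=NOT G2=NOT 1=0 G1=G2&G1=1&0=0 G2=G0=1 G3=NOT G3=NOT 1=0 -> 0010
Step 6: G0=NOT G2=NOT 1=0 G1=G2&G1=1&0=0 G2=G0=0 G3=NOT G3=NOT 0=1 -> 0001
Step 7: G0=NOT G2=NOT 0=1 G1=G2&G1=0&0=0 G2=G0=0 G3=NOT G3=NOT 1=0 -> 1000
State from step 7 equals state from step 3 -> cycle length 4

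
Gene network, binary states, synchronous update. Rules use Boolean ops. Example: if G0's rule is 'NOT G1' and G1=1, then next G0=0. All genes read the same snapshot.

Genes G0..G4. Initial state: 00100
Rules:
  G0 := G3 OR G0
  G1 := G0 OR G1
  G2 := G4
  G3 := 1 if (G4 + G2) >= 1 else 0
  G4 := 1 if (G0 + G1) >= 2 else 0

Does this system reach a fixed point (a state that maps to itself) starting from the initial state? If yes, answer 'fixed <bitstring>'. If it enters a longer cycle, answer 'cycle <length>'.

Answer: fixed 11111

Derivation:
Step 0: 00100
Step 1: G0=G3|G0=0|0=0 G1=G0|G1=0|0=0 G2=G4=0 G3=(0+1>=1)=1 G4=(0+0>=2)=0 -> 00010
Step 2: G0=G3|G0=1|0=1 G1=G0|G1=0|0=0 G2=G4=0 G3=(0+0>=1)=0 G4=(0+0>=2)=0 -> 10000
Step 3: G0=G3|G0=0|1=1 G1=G0|G1=1|0=1 G2=G4=0 G3=(0+0>=1)=0 G4=(1+0>=2)=0 -> 11000
Step 4: G0=G3|G0=0|1=1 G1=G0|G1=1|1=1 G2=G4=0 G3=(0+0>=1)=0 G4=(1+1>=2)=1 -> 11001
Step 5: G0=G3|G0=0|1=1 G1=G0|G1=1|1=1 G2=G4=1 G3=(1+0>=1)=1 G4=(1+1>=2)=1 -> 11111
Step 6: G0=G3|G0=1|1=1 G1=G0|G1=1|1=1 G2=G4=1 G3=(1+1>=1)=1 G4=(1+1>=2)=1 -> 11111
Fixed point reached at step 5: 11111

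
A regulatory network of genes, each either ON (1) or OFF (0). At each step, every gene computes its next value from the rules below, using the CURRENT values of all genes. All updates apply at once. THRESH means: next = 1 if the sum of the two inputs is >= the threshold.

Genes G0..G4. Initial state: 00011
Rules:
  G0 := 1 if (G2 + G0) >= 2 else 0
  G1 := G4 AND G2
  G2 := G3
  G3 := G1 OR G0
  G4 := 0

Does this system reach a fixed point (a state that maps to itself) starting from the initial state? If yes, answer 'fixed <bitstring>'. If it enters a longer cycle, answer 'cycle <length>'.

Step 0: 00011
Step 1: G0=(0+0>=2)=0 G1=G4&G2=1&0=0 G2=G3=1 G3=G1|G0=0|0=0 G4=0(const) -> 00100
Step 2: G0=(1+0>=2)=0 G1=G4&G2=0&1=0 G2=G3=0 G3=G1|G0=0|0=0 G4=0(const) -> 00000
Step 3: G0=(0+0>=2)=0 G1=G4&G2=0&0=0 G2=G3=0 G3=G1|G0=0|0=0 G4=0(const) -> 00000
Fixed point reached at step 2: 00000

Answer: fixed 00000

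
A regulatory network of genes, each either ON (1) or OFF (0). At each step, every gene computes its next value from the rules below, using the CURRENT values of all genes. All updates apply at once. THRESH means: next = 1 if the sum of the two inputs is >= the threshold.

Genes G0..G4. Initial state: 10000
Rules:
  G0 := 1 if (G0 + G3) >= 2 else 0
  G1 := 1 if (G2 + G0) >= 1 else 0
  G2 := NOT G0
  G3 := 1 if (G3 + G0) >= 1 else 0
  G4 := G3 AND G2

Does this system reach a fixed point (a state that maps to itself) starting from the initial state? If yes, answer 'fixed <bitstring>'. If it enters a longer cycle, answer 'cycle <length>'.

Answer: fixed 01111

Derivation:
Step 0: 10000
Step 1: G0=(1+0>=2)=0 G1=(0+1>=1)=1 G2=NOT G0=NOT 1=0 G3=(0+1>=1)=1 G4=G3&G2=0&0=0 -> 01010
Step 2: G0=(0+1>=2)=0 G1=(0+0>=1)=0 G2=NOT G0=NOT 0=1 G3=(1+0>=1)=1 G4=G3&G2=1&0=0 -> 00110
Step 3: G0=(0+1>=2)=0 G1=(1+0>=1)=1 G2=NOT G0=NOT 0=1 G3=(1+0>=1)=1 G4=G3&G2=1&1=1 -> 01111
Step 4: G0=(0+1>=2)=0 G1=(1+0>=1)=1 G2=NOT G0=NOT 0=1 G3=(1+0>=1)=1 G4=G3&G2=1&1=1 -> 01111
Fixed point reached at step 3: 01111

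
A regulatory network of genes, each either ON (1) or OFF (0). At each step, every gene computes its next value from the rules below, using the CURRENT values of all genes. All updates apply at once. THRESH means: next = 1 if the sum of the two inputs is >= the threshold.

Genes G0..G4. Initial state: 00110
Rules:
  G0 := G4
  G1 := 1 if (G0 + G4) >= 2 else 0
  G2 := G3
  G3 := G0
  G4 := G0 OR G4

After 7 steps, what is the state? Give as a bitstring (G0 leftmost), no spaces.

Step 1: G0=G4=0 G1=(0+0>=2)=0 G2=G3=1 G3=G0=0 G4=G0|G4=0|0=0 -> 00100
Step 2: G0=G4=0 G1=(0+0>=2)=0 G2=G3=0 G3=G0=0 G4=G0|G4=0|0=0 -> 00000
Step 3: G0=G4=0 G1=(0+0>=2)=0 G2=G3=0 G3=G0=0 G4=G0|G4=0|0=0 -> 00000
Step 4: G0=G4=0 G1=(0+0>=2)=0 G2=G3=0 G3=G0=0 G4=G0|G4=0|0=0 -> 00000
Step 5: G0=G4=0 G1=(0+0>=2)=0 G2=G3=0 G3=G0=0 G4=G0|G4=0|0=0 -> 00000
Step 6: G0=G4=0 G1=(0+0>=2)=0 G2=G3=0 G3=G0=0 G4=G0|G4=0|0=0 -> 00000
Step 7: G0=G4=0 G1=(0+0>=2)=0 G2=G3=0 G3=G0=0 G4=G0|G4=0|0=0 -> 00000

00000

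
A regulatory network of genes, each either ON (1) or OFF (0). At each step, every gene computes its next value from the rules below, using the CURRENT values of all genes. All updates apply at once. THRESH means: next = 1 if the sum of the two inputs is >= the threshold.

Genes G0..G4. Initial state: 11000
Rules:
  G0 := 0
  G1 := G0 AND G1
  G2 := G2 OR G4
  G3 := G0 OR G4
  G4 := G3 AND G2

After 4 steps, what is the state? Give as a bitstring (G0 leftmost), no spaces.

Step 1: G0=0(const) G1=G0&G1=1&1=1 G2=G2|G4=0|0=0 G3=G0|G4=1|0=1 G4=G3&G2=0&0=0 -> 01010
Step 2: G0=0(const) G1=G0&G1=0&1=0 G2=G2|G4=0|0=0 G3=G0|G4=0|0=0 G4=G3&G2=1&0=0 -> 00000
Step 3: G0=0(const) G1=G0&G1=0&0=0 G2=G2|G4=0|0=0 G3=G0|G4=0|0=0 G4=G3&G2=0&0=0 -> 00000
Step 4: G0=0(const) G1=G0&G1=0&0=0 G2=G2|G4=0|0=0 G3=G0|G4=0|0=0 G4=G3&G2=0&0=0 -> 00000

00000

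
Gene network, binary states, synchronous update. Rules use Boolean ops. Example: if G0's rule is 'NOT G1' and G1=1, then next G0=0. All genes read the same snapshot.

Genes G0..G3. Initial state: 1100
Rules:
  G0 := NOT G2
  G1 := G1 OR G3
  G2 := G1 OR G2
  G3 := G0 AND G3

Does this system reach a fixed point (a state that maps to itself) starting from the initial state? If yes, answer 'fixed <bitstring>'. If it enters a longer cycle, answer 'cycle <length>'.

Answer: fixed 0110

Derivation:
Step 0: 1100
Step 1: G0=NOT G2=NOT 0=1 G1=G1|G3=1|0=1 G2=G1|G2=1|0=1 G3=G0&G3=1&0=0 -> 1110
Step 2: G0=NOT G2=NOT 1=0 G1=G1|G3=1|0=1 G2=G1|G2=1|1=1 G3=G0&G3=1&0=0 -> 0110
Step 3: G0=NOT G2=NOT 1=0 G1=G1|G3=1|0=1 G2=G1|G2=1|1=1 G3=G0&G3=0&0=0 -> 0110
Fixed point reached at step 2: 0110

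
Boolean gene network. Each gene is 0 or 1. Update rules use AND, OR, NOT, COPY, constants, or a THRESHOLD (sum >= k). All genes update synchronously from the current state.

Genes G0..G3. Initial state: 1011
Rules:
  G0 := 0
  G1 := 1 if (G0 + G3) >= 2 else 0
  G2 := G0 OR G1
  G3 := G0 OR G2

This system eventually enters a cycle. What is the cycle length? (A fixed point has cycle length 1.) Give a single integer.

Step 0: 1011
Step 1: G0=0(const) G1=(1+1>=2)=1 G2=G0|G1=1|0=1 G3=G0|G2=1|1=1 -> 0111
Step 2: G0=0(const) G1=(0+1>=2)=0 G2=G0|G1=0|1=1 G3=G0|G2=0|1=1 -> 0011
Step 3: G0=0(const) G1=(0+1>=2)=0 G2=G0|G1=0|0=0 G3=G0|G2=0|1=1 -> 0001
Step 4: G0=0(const) G1=(0+1>=2)=0 G2=G0|G1=0|0=0 G3=G0|G2=0|0=0 -> 0000
Step 5: G0=0(const) G1=(0+0>=2)=0 G2=G0|G1=0|0=0 G3=G0|G2=0|0=0 -> 0000
State from step 5 equals state from step 4 -> cycle length 1

Answer: 1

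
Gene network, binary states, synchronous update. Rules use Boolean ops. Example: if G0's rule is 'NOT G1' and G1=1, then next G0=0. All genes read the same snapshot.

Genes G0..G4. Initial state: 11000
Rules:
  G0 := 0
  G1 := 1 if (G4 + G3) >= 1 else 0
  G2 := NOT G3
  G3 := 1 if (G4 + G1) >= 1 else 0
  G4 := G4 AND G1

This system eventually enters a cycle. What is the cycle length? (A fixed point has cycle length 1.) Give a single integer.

Answer: 2

Derivation:
Step 0: 11000
Step 1: G0=0(const) G1=(0+0>=1)=0 G2=NOT G3=NOT 0=1 G3=(0+1>=1)=1 G4=G4&G1=0&1=0 -> 00110
Step 2: G0=0(const) G1=(0+1>=1)=1 G2=NOT G3=NOT 1=0 G3=(0+0>=1)=0 G4=G4&G1=0&0=0 -> 01000
Step 3: G0=0(const) G1=(0+0>=1)=0 G2=NOT G3=NOT 0=1 G3=(0+1>=1)=1 G4=G4&G1=0&1=0 -> 00110
State from step 3 equals state from step 1 -> cycle length 2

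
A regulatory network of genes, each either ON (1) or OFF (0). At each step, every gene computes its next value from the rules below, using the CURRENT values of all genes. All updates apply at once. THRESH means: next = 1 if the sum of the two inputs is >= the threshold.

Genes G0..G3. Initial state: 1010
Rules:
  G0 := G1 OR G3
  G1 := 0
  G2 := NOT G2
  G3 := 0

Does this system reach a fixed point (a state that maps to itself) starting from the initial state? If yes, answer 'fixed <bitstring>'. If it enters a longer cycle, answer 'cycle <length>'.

Answer: cycle 2

Derivation:
Step 0: 1010
Step 1: G0=G1|G3=0|0=0 G1=0(const) G2=NOT G2=NOT 1=0 G3=0(const) -> 0000
Step 2: G0=G1|G3=0|0=0 G1=0(const) G2=NOT G2=NOT 0=1 G3=0(const) -> 0010
Step 3: G0=G1|G3=0|0=0 G1=0(const) G2=NOT G2=NOT 1=0 G3=0(const) -> 0000
Cycle of length 2 starting at step 1 -> no fixed point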